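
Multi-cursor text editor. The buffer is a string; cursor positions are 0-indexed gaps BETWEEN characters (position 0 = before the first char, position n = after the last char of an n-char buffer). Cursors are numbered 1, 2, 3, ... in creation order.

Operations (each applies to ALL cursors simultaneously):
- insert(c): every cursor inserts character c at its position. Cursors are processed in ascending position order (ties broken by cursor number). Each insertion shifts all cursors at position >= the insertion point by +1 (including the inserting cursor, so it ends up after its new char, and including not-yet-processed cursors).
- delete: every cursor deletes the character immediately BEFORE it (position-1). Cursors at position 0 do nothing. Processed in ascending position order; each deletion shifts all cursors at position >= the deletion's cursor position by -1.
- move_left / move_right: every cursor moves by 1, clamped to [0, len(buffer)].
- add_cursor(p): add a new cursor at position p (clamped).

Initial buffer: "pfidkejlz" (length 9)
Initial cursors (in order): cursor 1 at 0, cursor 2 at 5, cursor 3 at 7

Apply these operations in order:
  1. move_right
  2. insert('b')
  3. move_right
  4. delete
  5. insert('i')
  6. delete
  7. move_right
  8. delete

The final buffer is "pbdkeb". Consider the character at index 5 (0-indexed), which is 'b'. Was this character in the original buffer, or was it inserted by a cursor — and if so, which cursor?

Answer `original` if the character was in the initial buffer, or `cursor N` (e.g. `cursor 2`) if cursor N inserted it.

After op 1 (move_right): buffer="pfidkejlz" (len 9), cursors c1@1 c2@6 c3@8, authorship .........
After op 2 (insert('b')): buffer="pbfidkebjlbz" (len 12), cursors c1@2 c2@8 c3@11, authorship .1.....2..3.
After op 3 (move_right): buffer="pbfidkebjlbz" (len 12), cursors c1@3 c2@9 c3@12, authorship .1.....2..3.
After op 4 (delete): buffer="pbidkeblb" (len 9), cursors c1@2 c2@7 c3@9, authorship .1....2.3
After op 5 (insert('i')): buffer="pbiidkebilbi" (len 12), cursors c1@3 c2@9 c3@12, authorship .11....22.33
After op 6 (delete): buffer="pbidkeblb" (len 9), cursors c1@2 c2@7 c3@9, authorship .1....2.3
After op 7 (move_right): buffer="pbidkeblb" (len 9), cursors c1@3 c2@8 c3@9, authorship .1....2.3
After op 8 (delete): buffer="pbdkeb" (len 6), cursors c1@2 c2@6 c3@6, authorship .1...2
Authorship (.=original, N=cursor N): . 1 . . . 2
Index 5: author = 2

Answer: cursor 2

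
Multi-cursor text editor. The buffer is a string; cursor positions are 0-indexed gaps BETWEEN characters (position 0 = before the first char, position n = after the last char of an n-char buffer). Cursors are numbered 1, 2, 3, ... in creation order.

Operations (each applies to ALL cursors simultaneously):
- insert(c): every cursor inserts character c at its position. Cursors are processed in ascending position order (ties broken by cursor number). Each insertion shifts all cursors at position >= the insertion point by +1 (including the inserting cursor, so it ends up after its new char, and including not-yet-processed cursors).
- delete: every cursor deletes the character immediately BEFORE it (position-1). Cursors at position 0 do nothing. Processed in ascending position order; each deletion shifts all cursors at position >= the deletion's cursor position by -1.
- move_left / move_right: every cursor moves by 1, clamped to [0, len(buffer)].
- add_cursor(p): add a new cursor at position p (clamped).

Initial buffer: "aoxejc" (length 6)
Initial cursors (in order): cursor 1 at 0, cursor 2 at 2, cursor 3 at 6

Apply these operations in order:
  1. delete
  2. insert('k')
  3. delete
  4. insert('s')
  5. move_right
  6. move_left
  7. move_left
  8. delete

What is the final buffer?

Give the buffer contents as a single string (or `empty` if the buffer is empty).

Answer: ssxjs

Derivation:
After op 1 (delete): buffer="axej" (len 4), cursors c1@0 c2@1 c3@4, authorship ....
After op 2 (insert('k')): buffer="kakxejk" (len 7), cursors c1@1 c2@3 c3@7, authorship 1.2...3
After op 3 (delete): buffer="axej" (len 4), cursors c1@0 c2@1 c3@4, authorship ....
After op 4 (insert('s')): buffer="sasxejs" (len 7), cursors c1@1 c2@3 c3@7, authorship 1.2...3
After op 5 (move_right): buffer="sasxejs" (len 7), cursors c1@2 c2@4 c3@7, authorship 1.2...3
After op 6 (move_left): buffer="sasxejs" (len 7), cursors c1@1 c2@3 c3@6, authorship 1.2...3
After op 7 (move_left): buffer="sasxejs" (len 7), cursors c1@0 c2@2 c3@5, authorship 1.2...3
After op 8 (delete): buffer="ssxjs" (len 5), cursors c1@0 c2@1 c3@3, authorship 12..3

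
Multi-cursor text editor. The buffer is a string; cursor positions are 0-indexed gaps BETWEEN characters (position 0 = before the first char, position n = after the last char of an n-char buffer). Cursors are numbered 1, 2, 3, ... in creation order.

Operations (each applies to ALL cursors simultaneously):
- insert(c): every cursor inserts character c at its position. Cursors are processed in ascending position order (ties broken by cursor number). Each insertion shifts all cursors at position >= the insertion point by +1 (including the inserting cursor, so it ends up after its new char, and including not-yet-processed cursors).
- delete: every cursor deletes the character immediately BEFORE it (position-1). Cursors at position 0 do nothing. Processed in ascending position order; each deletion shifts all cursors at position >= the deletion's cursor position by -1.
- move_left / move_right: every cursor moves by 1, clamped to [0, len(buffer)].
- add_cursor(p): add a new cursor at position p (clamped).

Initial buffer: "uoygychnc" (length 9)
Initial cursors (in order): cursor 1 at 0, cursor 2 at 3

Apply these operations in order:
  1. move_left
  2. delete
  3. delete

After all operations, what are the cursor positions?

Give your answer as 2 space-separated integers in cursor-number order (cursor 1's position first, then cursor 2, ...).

Answer: 0 0

Derivation:
After op 1 (move_left): buffer="uoygychnc" (len 9), cursors c1@0 c2@2, authorship .........
After op 2 (delete): buffer="uygychnc" (len 8), cursors c1@0 c2@1, authorship ........
After op 3 (delete): buffer="ygychnc" (len 7), cursors c1@0 c2@0, authorship .......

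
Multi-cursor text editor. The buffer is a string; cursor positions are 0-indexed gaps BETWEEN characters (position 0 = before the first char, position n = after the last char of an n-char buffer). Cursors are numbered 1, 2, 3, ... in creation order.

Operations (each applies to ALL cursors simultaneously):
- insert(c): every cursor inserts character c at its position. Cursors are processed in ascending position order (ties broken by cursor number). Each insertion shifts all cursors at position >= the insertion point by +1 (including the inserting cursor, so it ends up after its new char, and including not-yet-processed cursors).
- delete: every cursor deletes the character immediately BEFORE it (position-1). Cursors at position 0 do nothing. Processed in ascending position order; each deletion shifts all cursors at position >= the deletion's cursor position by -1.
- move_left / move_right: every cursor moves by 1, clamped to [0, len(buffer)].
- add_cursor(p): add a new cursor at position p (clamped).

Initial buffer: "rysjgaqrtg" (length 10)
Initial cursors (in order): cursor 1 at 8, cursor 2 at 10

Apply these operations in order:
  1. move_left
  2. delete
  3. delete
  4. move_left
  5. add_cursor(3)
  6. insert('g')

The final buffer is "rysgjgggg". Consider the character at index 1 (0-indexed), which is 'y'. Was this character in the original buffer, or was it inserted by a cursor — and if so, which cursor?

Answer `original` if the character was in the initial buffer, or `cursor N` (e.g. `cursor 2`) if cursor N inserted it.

After op 1 (move_left): buffer="rysjgaqrtg" (len 10), cursors c1@7 c2@9, authorship ..........
After op 2 (delete): buffer="rysjgarg" (len 8), cursors c1@6 c2@7, authorship ........
After op 3 (delete): buffer="rysjgg" (len 6), cursors c1@5 c2@5, authorship ......
After op 4 (move_left): buffer="rysjgg" (len 6), cursors c1@4 c2@4, authorship ......
After op 5 (add_cursor(3)): buffer="rysjgg" (len 6), cursors c3@3 c1@4 c2@4, authorship ......
After op 6 (insert('g')): buffer="rysgjgggg" (len 9), cursors c3@4 c1@7 c2@7, authorship ...3.12..
Authorship (.=original, N=cursor N): . . . 3 . 1 2 . .
Index 1: author = original

Answer: original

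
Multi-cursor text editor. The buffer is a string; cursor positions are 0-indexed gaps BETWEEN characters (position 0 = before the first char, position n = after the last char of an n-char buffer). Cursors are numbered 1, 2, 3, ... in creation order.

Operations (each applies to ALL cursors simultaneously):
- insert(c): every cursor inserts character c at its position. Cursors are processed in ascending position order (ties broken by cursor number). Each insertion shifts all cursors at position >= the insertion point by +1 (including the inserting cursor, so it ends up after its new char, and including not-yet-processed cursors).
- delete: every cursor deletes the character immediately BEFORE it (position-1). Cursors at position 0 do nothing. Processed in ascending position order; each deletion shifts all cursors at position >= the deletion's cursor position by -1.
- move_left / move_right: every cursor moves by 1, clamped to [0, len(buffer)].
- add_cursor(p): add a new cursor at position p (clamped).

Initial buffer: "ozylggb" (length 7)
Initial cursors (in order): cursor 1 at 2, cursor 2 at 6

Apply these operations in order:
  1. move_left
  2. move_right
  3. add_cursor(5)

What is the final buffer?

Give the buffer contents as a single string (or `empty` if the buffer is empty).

Answer: ozylggb

Derivation:
After op 1 (move_left): buffer="ozylggb" (len 7), cursors c1@1 c2@5, authorship .......
After op 2 (move_right): buffer="ozylggb" (len 7), cursors c1@2 c2@6, authorship .......
After op 3 (add_cursor(5)): buffer="ozylggb" (len 7), cursors c1@2 c3@5 c2@6, authorship .......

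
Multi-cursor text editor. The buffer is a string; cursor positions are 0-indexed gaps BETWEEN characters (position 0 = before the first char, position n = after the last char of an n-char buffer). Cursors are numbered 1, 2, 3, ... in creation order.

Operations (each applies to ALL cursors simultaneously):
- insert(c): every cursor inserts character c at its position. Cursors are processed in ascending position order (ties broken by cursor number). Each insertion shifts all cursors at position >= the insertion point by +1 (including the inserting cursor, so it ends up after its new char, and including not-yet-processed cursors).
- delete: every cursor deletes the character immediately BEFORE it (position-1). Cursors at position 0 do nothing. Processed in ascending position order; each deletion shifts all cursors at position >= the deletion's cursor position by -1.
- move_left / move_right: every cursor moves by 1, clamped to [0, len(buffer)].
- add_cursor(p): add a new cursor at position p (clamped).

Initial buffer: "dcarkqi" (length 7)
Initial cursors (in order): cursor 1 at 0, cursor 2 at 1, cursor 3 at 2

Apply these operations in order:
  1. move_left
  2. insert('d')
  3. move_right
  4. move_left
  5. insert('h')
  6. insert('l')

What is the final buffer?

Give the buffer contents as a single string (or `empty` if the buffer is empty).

Answer: ddhhllddhlcarkqi

Derivation:
After op 1 (move_left): buffer="dcarkqi" (len 7), cursors c1@0 c2@0 c3@1, authorship .......
After op 2 (insert('d')): buffer="ddddcarkqi" (len 10), cursors c1@2 c2@2 c3@4, authorship 12.3......
After op 3 (move_right): buffer="ddddcarkqi" (len 10), cursors c1@3 c2@3 c3@5, authorship 12.3......
After op 4 (move_left): buffer="ddddcarkqi" (len 10), cursors c1@2 c2@2 c3@4, authorship 12.3......
After op 5 (insert('h')): buffer="ddhhddhcarkqi" (len 13), cursors c1@4 c2@4 c3@7, authorship 1212.33......
After op 6 (insert('l')): buffer="ddhhllddhlcarkqi" (len 16), cursors c1@6 c2@6 c3@10, authorship 121212.333......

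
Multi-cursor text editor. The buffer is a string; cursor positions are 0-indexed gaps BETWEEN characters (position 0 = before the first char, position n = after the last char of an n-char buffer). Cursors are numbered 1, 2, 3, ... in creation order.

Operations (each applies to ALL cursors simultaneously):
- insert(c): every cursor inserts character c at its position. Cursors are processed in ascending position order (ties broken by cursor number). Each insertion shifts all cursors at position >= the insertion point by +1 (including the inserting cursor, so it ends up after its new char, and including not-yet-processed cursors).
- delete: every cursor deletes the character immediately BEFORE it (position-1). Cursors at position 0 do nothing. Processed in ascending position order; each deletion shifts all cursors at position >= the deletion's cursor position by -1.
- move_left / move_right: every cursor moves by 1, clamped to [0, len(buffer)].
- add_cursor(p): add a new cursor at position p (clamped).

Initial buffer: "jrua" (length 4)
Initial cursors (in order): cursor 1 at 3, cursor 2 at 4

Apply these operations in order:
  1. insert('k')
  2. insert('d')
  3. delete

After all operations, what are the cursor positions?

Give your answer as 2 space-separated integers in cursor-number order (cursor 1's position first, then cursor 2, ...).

Answer: 4 6

Derivation:
After op 1 (insert('k')): buffer="jrukak" (len 6), cursors c1@4 c2@6, authorship ...1.2
After op 2 (insert('d')): buffer="jrukdakd" (len 8), cursors c1@5 c2@8, authorship ...11.22
After op 3 (delete): buffer="jrukak" (len 6), cursors c1@4 c2@6, authorship ...1.2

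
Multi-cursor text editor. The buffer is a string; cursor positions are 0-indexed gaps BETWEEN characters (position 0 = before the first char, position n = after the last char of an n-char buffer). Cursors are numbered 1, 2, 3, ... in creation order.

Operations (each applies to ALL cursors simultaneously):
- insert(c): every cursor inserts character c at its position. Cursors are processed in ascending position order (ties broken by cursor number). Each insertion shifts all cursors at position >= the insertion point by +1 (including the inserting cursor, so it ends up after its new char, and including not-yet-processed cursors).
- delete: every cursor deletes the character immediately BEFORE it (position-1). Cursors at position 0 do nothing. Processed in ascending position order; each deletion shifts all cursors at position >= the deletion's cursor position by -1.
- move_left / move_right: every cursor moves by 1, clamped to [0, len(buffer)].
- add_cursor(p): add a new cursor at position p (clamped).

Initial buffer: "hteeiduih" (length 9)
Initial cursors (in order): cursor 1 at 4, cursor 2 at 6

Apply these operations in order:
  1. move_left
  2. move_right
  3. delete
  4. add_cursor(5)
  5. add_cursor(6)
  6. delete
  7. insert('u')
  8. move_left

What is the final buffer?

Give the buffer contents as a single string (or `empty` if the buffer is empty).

After op 1 (move_left): buffer="hteeiduih" (len 9), cursors c1@3 c2@5, authorship .........
After op 2 (move_right): buffer="hteeiduih" (len 9), cursors c1@4 c2@6, authorship .........
After op 3 (delete): buffer="hteiuih" (len 7), cursors c1@3 c2@4, authorship .......
After op 4 (add_cursor(5)): buffer="hteiuih" (len 7), cursors c1@3 c2@4 c3@5, authorship .......
After op 5 (add_cursor(6)): buffer="hteiuih" (len 7), cursors c1@3 c2@4 c3@5 c4@6, authorship .......
After op 6 (delete): buffer="hth" (len 3), cursors c1@2 c2@2 c3@2 c4@2, authorship ...
After op 7 (insert('u')): buffer="htuuuuh" (len 7), cursors c1@6 c2@6 c3@6 c4@6, authorship ..1234.
After op 8 (move_left): buffer="htuuuuh" (len 7), cursors c1@5 c2@5 c3@5 c4@5, authorship ..1234.

Answer: htuuuuh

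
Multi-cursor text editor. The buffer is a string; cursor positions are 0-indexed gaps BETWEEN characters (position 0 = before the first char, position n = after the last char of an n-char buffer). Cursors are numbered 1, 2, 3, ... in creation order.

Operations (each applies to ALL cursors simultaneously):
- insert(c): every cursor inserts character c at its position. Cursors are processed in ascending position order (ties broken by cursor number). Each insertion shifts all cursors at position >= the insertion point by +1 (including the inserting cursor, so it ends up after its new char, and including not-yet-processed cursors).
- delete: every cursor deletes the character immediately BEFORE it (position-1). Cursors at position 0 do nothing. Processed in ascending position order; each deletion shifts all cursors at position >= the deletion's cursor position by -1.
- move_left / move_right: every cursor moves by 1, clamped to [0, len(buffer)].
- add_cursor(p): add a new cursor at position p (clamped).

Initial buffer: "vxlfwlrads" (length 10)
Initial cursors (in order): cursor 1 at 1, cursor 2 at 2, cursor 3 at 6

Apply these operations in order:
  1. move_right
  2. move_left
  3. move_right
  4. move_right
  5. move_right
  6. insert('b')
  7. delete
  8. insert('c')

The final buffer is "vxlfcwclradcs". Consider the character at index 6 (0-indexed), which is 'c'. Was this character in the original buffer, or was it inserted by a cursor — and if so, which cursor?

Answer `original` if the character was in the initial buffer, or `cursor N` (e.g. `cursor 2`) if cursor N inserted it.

After op 1 (move_right): buffer="vxlfwlrads" (len 10), cursors c1@2 c2@3 c3@7, authorship ..........
After op 2 (move_left): buffer="vxlfwlrads" (len 10), cursors c1@1 c2@2 c3@6, authorship ..........
After op 3 (move_right): buffer="vxlfwlrads" (len 10), cursors c1@2 c2@3 c3@7, authorship ..........
After op 4 (move_right): buffer="vxlfwlrads" (len 10), cursors c1@3 c2@4 c3@8, authorship ..........
After op 5 (move_right): buffer="vxlfwlrads" (len 10), cursors c1@4 c2@5 c3@9, authorship ..........
After op 6 (insert('b')): buffer="vxlfbwblradbs" (len 13), cursors c1@5 c2@7 c3@12, authorship ....1.2....3.
After op 7 (delete): buffer="vxlfwlrads" (len 10), cursors c1@4 c2@5 c3@9, authorship ..........
After op 8 (insert('c')): buffer="vxlfcwclradcs" (len 13), cursors c1@5 c2@7 c3@12, authorship ....1.2....3.
Authorship (.=original, N=cursor N): . . . . 1 . 2 . . . . 3 .
Index 6: author = 2

Answer: cursor 2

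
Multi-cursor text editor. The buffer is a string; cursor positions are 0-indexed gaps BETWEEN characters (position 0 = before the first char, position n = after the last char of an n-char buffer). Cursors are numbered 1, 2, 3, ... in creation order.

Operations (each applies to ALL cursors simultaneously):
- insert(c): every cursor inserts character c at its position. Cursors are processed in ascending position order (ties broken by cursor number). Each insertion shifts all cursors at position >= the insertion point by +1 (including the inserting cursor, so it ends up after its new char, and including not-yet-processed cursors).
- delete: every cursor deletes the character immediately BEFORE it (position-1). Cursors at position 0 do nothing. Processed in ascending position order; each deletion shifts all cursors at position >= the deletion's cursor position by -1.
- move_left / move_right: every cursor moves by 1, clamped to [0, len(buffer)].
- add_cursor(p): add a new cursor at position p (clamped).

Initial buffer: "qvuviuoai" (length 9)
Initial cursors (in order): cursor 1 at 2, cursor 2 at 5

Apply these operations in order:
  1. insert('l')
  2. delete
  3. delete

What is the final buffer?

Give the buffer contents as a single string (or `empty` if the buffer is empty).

After op 1 (insert('l')): buffer="qvluviluoai" (len 11), cursors c1@3 c2@7, authorship ..1...2....
After op 2 (delete): buffer="qvuviuoai" (len 9), cursors c1@2 c2@5, authorship .........
After op 3 (delete): buffer="quvuoai" (len 7), cursors c1@1 c2@3, authorship .......

Answer: quvuoai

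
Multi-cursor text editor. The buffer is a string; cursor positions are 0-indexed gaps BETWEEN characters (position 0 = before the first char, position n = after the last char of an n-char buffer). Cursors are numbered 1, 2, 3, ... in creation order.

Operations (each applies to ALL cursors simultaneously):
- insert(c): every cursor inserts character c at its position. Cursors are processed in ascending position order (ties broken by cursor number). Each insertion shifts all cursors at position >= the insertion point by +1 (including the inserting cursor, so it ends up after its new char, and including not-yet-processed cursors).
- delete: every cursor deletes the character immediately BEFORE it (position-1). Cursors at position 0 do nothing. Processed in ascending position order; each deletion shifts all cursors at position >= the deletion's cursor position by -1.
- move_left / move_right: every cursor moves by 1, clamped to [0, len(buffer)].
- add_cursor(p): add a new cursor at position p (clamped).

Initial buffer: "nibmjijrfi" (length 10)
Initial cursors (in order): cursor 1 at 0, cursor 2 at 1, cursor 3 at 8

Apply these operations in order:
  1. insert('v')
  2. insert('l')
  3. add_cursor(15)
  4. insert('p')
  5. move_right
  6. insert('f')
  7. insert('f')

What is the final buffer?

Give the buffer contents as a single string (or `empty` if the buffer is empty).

After op 1 (insert('v')): buffer="vnvibmjijrvfi" (len 13), cursors c1@1 c2@3 c3@11, authorship 1.2.......3..
After op 2 (insert('l')): buffer="vlnvlibmjijrvlfi" (len 16), cursors c1@2 c2@5 c3@14, authorship 11.22.......33..
After op 3 (add_cursor(15)): buffer="vlnvlibmjijrvlfi" (len 16), cursors c1@2 c2@5 c3@14 c4@15, authorship 11.22.......33..
After op 4 (insert('p')): buffer="vlpnvlpibmjijrvlpfpi" (len 20), cursors c1@3 c2@7 c3@17 c4@19, authorship 111.222.......333.4.
After op 5 (move_right): buffer="vlpnvlpibmjijrvlpfpi" (len 20), cursors c1@4 c2@8 c3@18 c4@20, authorship 111.222.......333.4.
After op 6 (insert('f')): buffer="vlpnfvlpifbmjijrvlpffpif" (len 24), cursors c1@5 c2@10 c3@21 c4@24, authorship 111.1222.2......333.34.4
After op 7 (insert('f')): buffer="vlpnffvlpiffbmjijrvlpfffpiff" (len 28), cursors c1@6 c2@12 c3@24 c4@28, authorship 111.11222.22......333.334.44

Answer: vlpnffvlpiffbmjijrvlpfffpiff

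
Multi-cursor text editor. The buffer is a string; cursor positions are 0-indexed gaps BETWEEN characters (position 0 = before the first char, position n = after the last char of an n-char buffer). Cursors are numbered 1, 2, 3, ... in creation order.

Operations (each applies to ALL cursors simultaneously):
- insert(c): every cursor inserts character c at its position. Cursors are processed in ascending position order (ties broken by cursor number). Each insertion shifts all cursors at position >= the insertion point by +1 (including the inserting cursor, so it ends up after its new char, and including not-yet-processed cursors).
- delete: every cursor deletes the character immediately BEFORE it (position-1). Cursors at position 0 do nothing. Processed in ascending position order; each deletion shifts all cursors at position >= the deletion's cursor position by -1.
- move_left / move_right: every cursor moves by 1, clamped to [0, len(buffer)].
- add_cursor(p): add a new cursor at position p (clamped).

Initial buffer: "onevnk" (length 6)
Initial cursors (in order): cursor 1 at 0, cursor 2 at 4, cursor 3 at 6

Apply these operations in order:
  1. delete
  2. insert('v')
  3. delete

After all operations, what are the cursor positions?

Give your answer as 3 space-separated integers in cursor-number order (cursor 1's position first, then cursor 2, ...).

After op 1 (delete): buffer="onen" (len 4), cursors c1@0 c2@3 c3@4, authorship ....
After op 2 (insert('v')): buffer="vonevnv" (len 7), cursors c1@1 c2@5 c3@7, authorship 1...2.3
After op 3 (delete): buffer="onen" (len 4), cursors c1@0 c2@3 c3@4, authorship ....

Answer: 0 3 4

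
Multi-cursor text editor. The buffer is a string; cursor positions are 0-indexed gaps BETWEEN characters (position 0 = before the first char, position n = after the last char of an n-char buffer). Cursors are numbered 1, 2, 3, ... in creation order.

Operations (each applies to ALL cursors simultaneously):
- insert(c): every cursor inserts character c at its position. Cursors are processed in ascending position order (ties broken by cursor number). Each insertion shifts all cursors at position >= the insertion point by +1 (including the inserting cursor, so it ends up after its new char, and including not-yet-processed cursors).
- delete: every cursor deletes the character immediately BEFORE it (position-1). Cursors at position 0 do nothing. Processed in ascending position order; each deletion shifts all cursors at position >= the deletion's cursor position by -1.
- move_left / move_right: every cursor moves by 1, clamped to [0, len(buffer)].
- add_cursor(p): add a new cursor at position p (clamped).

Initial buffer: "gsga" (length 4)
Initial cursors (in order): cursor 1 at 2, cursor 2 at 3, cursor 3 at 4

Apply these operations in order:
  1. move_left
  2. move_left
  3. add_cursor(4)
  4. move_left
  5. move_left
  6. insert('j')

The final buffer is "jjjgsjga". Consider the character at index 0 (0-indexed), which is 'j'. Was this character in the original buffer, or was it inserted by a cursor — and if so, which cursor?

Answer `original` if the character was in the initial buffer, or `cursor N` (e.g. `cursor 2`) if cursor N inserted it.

Answer: cursor 1

Derivation:
After op 1 (move_left): buffer="gsga" (len 4), cursors c1@1 c2@2 c3@3, authorship ....
After op 2 (move_left): buffer="gsga" (len 4), cursors c1@0 c2@1 c3@2, authorship ....
After op 3 (add_cursor(4)): buffer="gsga" (len 4), cursors c1@0 c2@1 c3@2 c4@4, authorship ....
After op 4 (move_left): buffer="gsga" (len 4), cursors c1@0 c2@0 c3@1 c4@3, authorship ....
After op 5 (move_left): buffer="gsga" (len 4), cursors c1@0 c2@0 c3@0 c4@2, authorship ....
After op 6 (insert('j')): buffer="jjjgsjga" (len 8), cursors c1@3 c2@3 c3@3 c4@6, authorship 123..4..
Authorship (.=original, N=cursor N): 1 2 3 . . 4 . .
Index 0: author = 1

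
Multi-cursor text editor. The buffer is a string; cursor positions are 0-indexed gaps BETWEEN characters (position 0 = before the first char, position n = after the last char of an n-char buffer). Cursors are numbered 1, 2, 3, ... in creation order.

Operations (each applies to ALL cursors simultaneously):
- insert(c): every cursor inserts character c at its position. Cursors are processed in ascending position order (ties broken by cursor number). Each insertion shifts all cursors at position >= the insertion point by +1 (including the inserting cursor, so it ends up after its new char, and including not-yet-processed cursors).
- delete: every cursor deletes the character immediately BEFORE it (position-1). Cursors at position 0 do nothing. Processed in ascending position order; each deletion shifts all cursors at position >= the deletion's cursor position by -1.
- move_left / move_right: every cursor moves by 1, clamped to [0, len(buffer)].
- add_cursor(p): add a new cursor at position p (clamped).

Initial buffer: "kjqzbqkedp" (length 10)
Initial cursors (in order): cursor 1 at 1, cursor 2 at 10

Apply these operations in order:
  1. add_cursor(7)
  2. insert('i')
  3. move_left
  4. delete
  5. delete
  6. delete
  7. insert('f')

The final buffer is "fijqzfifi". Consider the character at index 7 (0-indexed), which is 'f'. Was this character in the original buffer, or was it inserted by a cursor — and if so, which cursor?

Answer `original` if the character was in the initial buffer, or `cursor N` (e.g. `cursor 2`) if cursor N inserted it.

Answer: cursor 2

Derivation:
After op 1 (add_cursor(7)): buffer="kjqzbqkedp" (len 10), cursors c1@1 c3@7 c2@10, authorship ..........
After op 2 (insert('i')): buffer="kijqzbqkiedpi" (len 13), cursors c1@2 c3@9 c2@13, authorship .1......3...2
After op 3 (move_left): buffer="kijqzbqkiedpi" (len 13), cursors c1@1 c3@8 c2@12, authorship .1......3...2
After op 4 (delete): buffer="ijqzbqiedi" (len 10), cursors c1@0 c3@6 c2@9, authorship 1.....3..2
After op 5 (delete): buffer="ijqzbiei" (len 8), cursors c1@0 c3@5 c2@7, authorship 1....3.2
After op 6 (delete): buffer="ijqzii" (len 6), cursors c1@0 c3@4 c2@5, authorship 1...32
After op 7 (insert('f')): buffer="fijqzfifi" (len 9), cursors c1@1 c3@6 c2@8, authorship 11...3322
Authorship (.=original, N=cursor N): 1 1 . . . 3 3 2 2
Index 7: author = 2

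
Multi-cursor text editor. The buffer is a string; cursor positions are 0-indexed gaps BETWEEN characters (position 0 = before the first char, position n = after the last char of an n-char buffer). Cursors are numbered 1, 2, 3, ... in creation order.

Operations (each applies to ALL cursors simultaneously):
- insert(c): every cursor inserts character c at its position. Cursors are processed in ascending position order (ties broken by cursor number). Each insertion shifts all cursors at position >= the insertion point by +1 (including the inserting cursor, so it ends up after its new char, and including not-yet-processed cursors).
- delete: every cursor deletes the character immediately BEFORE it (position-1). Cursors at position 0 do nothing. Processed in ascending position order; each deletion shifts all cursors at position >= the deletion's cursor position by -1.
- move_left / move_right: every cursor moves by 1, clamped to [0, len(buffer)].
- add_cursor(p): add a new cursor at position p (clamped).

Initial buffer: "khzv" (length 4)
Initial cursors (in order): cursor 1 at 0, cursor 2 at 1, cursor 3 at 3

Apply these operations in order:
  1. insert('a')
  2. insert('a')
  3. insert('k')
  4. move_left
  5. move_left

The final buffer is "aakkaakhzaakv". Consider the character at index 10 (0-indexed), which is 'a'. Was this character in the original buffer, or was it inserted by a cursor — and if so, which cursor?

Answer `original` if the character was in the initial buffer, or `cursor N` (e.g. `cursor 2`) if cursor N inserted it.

After op 1 (insert('a')): buffer="akahzav" (len 7), cursors c1@1 c2@3 c3@6, authorship 1.2..3.
After op 2 (insert('a')): buffer="aakaahzaav" (len 10), cursors c1@2 c2@5 c3@9, authorship 11.22..33.
After op 3 (insert('k')): buffer="aakkaakhzaakv" (len 13), cursors c1@3 c2@7 c3@12, authorship 111.222..333.
After op 4 (move_left): buffer="aakkaakhzaakv" (len 13), cursors c1@2 c2@6 c3@11, authorship 111.222..333.
After op 5 (move_left): buffer="aakkaakhzaakv" (len 13), cursors c1@1 c2@5 c3@10, authorship 111.222..333.
Authorship (.=original, N=cursor N): 1 1 1 . 2 2 2 . . 3 3 3 .
Index 10: author = 3

Answer: cursor 3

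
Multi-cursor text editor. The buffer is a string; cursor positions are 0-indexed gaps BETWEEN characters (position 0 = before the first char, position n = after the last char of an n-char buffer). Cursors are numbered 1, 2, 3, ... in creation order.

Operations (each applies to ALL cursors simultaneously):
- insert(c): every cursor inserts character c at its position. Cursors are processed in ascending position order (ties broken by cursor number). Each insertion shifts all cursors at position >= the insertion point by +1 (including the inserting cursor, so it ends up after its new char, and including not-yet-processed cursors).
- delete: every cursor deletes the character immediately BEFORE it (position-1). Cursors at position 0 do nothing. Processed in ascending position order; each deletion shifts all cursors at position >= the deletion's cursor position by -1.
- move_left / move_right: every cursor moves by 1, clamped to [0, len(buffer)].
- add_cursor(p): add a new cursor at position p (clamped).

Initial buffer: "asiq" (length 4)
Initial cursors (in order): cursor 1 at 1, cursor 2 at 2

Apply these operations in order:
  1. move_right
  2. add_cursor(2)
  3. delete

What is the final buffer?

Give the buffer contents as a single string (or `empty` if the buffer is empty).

After op 1 (move_right): buffer="asiq" (len 4), cursors c1@2 c2@3, authorship ....
After op 2 (add_cursor(2)): buffer="asiq" (len 4), cursors c1@2 c3@2 c2@3, authorship ....
After op 3 (delete): buffer="q" (len 1), cursors c1@0 c2@0 c3@0, authorship .

Answer: q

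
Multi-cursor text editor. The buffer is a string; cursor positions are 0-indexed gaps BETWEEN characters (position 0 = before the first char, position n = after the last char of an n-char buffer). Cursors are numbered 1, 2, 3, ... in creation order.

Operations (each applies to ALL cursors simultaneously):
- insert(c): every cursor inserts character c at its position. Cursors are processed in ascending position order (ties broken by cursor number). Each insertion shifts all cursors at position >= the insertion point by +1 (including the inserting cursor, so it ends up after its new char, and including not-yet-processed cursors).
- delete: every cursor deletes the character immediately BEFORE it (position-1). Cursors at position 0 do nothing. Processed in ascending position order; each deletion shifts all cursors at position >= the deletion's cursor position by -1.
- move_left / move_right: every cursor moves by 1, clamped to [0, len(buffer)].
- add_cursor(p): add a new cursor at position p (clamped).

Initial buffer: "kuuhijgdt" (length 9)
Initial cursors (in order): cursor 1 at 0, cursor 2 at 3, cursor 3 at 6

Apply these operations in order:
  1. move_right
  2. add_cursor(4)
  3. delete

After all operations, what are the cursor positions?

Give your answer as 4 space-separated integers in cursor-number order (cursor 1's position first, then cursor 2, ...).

Answer: 0 1 3 1

Derivation:
After op 1 (move_right): buffer="kuuhijgdt" (len 9), cursors c1@1 c2@4 c3@7, authorship .........
After op 2 (add_cursor(4)): buffer="kuuhijgdt" (len 9), cursors c1@1 c2@4 c4@4 c3@7, authorship .........
After op 3 (delete): buffer="uijdt" (len 5), cursors c1@0 c2@1 c4@1 c3@3, authorship .....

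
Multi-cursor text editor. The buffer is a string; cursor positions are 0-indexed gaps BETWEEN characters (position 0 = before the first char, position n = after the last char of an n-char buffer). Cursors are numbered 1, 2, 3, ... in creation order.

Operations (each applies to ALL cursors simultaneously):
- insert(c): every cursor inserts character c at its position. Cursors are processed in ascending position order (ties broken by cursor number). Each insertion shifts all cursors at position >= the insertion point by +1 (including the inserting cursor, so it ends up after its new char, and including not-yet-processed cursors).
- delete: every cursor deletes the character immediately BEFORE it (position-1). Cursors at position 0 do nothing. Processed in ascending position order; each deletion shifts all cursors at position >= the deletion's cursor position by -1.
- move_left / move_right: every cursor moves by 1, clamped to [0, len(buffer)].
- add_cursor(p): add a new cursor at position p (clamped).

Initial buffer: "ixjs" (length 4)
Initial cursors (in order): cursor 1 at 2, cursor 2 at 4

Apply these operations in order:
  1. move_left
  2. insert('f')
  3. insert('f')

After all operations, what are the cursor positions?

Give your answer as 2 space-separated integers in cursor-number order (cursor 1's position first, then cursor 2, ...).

Answer: 3 7

Derivation:
After op 1 (move_left): buffer="ixjs" (len 4), cursors c1@1 c2@3, authorship ....
After op 2 (insert('f')): buffer="ifxjfs" (len 6), cursors c1@2 c2@5, authorship .1..2.
After op 3 (insert('f')): buffer="iffxjffs" (len 8), cursors c1@3 c2@7, authorship .11..22.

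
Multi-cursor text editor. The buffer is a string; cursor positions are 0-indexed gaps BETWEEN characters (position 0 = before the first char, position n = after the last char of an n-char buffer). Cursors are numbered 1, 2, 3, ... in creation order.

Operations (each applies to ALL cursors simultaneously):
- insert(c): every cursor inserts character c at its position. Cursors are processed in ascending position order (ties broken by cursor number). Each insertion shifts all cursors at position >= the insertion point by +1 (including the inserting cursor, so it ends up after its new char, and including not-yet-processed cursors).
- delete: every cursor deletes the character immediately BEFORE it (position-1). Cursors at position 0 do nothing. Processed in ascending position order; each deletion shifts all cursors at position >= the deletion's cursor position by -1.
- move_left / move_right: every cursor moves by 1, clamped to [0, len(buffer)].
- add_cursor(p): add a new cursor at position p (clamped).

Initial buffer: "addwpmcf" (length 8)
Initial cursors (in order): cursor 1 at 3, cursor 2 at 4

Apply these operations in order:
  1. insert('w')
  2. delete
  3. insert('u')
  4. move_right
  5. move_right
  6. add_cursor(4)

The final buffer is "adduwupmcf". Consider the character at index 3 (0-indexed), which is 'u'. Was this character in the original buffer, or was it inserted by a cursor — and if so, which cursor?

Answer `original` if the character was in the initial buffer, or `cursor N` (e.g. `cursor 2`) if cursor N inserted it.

After op 1 (insert('w')): buffer="addwwwpmcf" (len 10), cursors c1@4 c2@6, authorship ...1.2....
After op 2 (delete): buffer="addwpmcf" (len 8), cursors c1@3 c2@4, authorship ........
After op 3 (insert('u')): buffer="adduwupmcf" (len 10), cursors c1@4 c2@6, authorship ...1.2....
After op 4 (move_right): buffer="adduwupmcf" (len 10), cursors c1@5 c2@7, authorship ...1.2....
After op 5 (move_right): buffer="adduwupmcf" (len 10), cursors c1@6 c2@8, authorship ...1.2....
After op 6 (add_cursor(4)): buffer="adduwupmcf" (len 10), cursors c3@4 c1@6 c2@8, authorship ...1.2....
Authorship (.=original, N=cursor N): . . . 1 . 2 . . . .
Index 3: author = 1

Answer: cursor 1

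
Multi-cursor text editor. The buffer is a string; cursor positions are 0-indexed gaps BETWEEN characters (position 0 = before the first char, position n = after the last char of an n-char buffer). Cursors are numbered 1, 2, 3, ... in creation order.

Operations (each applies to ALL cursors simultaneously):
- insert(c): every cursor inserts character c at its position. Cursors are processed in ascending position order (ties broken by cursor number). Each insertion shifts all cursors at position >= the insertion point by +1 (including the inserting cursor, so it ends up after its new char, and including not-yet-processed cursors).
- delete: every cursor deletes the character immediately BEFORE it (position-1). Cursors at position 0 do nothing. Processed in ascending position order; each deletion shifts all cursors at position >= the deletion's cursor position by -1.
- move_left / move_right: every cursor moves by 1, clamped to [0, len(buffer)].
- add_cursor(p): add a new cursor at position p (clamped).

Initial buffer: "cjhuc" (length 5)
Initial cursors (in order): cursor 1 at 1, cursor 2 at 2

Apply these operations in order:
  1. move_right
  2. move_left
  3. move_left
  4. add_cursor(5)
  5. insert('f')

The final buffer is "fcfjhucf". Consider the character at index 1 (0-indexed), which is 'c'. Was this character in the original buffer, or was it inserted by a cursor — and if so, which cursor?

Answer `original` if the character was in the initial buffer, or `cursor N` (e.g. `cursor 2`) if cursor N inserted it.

Answer: original

Derivation:
After op 1 (move_right): buffer="cjhuc" (len 5), cursors c1@2 c2@3, authorship .....
After op 2 (move_left): buffer="cjhuc" (len 5), cursors c1@1 c2@2, authorship .....
After op 3 (move_left): buffer="cjhuc" (len 5), cursors c1@0 c2@1, authorship .....
After op 4 (add_cursor(5)): buffer="cjhuc" (len 5), cursors c1@0 c2@1 c3@5, authorship .....
After op 5 (insert('f')): buffer="fcfjhucf" (len 8), cursors c1@1 c2@3 c3@8, authorship 1.2....3
Authorship (.=original, N=cursor N): 1 . 2 . . . . 3
Index 1: author = original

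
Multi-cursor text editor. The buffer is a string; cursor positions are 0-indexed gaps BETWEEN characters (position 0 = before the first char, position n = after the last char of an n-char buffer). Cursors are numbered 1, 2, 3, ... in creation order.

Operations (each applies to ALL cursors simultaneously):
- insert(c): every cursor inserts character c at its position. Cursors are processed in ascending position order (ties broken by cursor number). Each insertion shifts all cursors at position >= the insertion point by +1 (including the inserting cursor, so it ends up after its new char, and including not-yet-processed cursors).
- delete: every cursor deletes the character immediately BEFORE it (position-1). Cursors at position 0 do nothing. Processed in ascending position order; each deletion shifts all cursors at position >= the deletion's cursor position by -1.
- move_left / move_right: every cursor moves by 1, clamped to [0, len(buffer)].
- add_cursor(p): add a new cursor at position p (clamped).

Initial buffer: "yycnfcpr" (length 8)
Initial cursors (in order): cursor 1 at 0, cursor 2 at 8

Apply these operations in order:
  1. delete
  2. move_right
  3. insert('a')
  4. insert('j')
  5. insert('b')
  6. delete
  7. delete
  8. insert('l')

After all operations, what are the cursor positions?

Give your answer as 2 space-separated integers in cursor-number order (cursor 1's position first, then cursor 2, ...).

After op 1 (delete): buffer="yycnfcp" (len 7), cursors c1@0 c2@7, authorship .......
After op 2 (move_right): buffer="yycnfcp" (len 7), cursors c1@1 c2@7, authorship .......
After op 3 (insert('a')): buffer="yaycnfcpa" (len 9), cursors c1@2 c2@9, authorship .1......2
After op 4 (insert('j')): buffer="yajycnfcpaj" (len 11), cursors c1@3 c2@11, authorship .11......22
After op 5 (insert('b')): buffer="yajbycnfcpajb" (len 13), cursors c1@4 c2@13, authorship .111......222
After op 6 (delete): buffer="yajycnfcpaj" (len 11), cursors c1@3 c2@11, authorship .11......22
After op 7 (delete): buffer="yaycnfcpa" (len 9), cursors c1@2 c2@9, authorship .1......2
After op 8 (insert('l')): buffer="yalycnfcpal" (len 11), cursors c1@3 c2@11, authorship .11......22

Answer: 3 11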